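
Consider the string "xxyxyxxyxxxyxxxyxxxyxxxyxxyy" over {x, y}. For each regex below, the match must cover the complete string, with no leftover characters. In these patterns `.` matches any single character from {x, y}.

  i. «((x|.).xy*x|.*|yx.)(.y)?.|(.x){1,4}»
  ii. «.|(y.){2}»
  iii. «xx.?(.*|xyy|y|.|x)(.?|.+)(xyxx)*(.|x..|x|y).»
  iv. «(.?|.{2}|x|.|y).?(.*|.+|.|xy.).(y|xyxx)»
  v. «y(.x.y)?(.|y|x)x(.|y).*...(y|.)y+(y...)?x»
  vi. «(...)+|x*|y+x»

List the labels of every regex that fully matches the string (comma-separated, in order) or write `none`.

i → match
ii → no match
iii → match
iv → match
v → no match — must start with "y"
vi → no match

i, iii, iv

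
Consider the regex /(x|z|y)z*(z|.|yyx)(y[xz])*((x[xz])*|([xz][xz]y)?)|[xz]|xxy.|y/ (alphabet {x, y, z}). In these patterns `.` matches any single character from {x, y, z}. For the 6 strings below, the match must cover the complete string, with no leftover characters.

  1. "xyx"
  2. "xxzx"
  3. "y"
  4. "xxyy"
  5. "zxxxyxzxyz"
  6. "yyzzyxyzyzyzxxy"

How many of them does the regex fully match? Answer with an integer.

1. "xyx" → no match
2. "xxzx" → no match
3. "y" → match
4. "xxyy" → match
5. "zxxxyxzxyz" → no match
6 → no match
Total matched: 2

2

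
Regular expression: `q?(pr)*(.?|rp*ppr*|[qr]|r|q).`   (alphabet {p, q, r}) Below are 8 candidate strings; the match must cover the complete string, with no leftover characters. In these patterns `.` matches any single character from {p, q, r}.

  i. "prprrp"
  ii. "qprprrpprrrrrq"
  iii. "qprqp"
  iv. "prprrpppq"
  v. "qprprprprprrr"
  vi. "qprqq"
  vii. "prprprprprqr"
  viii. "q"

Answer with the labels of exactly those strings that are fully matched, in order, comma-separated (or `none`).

i → match
ii → match
iii → match
iv → match
v → match
vi → match
vii → match
viii → match

i, ii, iii, iv, v, vi, vii, viii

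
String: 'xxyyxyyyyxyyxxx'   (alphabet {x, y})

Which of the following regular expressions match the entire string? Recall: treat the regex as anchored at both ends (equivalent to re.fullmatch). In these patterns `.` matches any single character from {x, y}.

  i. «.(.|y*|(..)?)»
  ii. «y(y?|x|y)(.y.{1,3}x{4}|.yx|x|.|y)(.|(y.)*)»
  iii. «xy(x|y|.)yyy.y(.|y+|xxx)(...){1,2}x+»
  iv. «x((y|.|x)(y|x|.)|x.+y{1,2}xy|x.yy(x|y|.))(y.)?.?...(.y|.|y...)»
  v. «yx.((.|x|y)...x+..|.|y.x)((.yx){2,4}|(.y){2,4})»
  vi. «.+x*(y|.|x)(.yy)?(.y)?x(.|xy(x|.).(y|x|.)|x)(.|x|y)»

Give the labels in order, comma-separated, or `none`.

i → no match
ii → no match — must start with 'y'
iii → no match — must start with 'xy'
iv → match
v → no match — must start with 'yx'
vi → match

iv, vi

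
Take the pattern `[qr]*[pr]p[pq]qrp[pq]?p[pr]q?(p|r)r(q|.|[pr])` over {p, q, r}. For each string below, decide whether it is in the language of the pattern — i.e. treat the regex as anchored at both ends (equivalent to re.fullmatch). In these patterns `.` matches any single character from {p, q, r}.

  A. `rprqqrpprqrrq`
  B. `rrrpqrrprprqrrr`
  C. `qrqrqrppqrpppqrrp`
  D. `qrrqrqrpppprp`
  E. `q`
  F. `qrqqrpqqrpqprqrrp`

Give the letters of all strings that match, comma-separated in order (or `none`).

A → no match
B → no match
C → match
D → no match
E → no match
F → match

C, F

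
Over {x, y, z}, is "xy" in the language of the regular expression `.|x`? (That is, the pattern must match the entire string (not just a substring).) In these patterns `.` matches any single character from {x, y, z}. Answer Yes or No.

No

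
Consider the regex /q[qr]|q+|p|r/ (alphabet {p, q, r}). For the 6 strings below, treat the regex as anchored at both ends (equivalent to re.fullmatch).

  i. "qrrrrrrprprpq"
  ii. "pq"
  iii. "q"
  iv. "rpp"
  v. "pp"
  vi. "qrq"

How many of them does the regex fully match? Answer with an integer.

i → no match
ii → no match
iii → match
iv → no match
v → no match
vi → no match
Total matched: 1

1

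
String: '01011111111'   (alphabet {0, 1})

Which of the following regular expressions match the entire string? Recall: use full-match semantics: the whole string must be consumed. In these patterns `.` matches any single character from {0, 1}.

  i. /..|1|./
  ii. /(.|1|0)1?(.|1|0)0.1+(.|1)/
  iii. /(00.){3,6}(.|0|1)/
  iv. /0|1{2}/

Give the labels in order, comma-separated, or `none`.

i → no match
ii → match
iii → no match — must start with '00'
iv → no match

ii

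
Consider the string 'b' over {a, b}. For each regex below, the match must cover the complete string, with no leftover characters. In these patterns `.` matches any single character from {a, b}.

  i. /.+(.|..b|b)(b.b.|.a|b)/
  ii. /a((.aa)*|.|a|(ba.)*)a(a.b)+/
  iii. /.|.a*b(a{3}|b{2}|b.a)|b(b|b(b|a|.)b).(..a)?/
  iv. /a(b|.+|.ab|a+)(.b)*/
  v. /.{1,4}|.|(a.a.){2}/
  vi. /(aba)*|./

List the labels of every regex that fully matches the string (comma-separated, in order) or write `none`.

iii, v, vi

i → no match
ii → no match — must start with 'a'
iii → match
iv → no match — must start with 'a'
v → match
vi → match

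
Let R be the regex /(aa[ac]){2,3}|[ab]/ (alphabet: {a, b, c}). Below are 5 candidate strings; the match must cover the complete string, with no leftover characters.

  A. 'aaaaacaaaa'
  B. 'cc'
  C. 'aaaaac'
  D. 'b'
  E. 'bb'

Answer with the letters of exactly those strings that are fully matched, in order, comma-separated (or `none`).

C, D

A → no match
B → no match
C → match
D → match
E → no match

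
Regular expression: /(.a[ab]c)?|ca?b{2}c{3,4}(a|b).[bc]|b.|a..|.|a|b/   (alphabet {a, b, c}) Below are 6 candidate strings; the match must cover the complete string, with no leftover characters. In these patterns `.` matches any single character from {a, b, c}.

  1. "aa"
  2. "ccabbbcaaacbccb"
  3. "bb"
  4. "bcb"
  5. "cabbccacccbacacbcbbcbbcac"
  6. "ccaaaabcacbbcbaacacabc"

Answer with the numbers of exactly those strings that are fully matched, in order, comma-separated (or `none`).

1. "aa" → no match
2 → no match
3. "bb" → match
4. "bcb" → no match
5 → no match
6 → no match

3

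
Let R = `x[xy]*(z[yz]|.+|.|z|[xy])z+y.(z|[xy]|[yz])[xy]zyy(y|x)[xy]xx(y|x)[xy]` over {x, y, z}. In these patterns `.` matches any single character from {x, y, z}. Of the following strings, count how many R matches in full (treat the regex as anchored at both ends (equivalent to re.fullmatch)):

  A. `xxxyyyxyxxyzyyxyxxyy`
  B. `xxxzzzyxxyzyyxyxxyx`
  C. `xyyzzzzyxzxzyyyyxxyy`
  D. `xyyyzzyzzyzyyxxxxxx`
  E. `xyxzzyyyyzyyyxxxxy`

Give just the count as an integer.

A → no match
B → match
C → match
D → match
E → match
Total matched: 4

4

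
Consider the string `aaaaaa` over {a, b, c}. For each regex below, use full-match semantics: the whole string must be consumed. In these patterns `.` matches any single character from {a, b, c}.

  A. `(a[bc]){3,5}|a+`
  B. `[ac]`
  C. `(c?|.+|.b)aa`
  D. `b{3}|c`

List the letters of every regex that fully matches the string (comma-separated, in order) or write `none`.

A → match
B → no match
C → match
D → no match

A, C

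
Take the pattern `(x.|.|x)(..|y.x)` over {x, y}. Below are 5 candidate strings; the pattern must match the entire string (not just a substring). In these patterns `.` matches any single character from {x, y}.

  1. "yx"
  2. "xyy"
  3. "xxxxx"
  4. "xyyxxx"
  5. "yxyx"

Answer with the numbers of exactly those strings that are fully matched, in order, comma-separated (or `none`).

1 → no match
2 → match
3 → no match
4 → no match
5 → no match

2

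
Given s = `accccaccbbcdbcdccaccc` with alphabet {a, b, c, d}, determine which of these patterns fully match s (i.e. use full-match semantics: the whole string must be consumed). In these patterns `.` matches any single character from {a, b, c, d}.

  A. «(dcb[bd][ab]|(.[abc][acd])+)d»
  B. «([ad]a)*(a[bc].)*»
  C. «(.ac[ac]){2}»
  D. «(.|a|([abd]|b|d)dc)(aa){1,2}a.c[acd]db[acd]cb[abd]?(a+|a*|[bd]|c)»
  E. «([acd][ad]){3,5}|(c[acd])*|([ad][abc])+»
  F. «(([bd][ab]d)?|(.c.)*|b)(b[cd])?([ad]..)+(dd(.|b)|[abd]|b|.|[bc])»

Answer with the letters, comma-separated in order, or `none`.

A → no match — must end with `d`
B → no match
C → no match
D → no match
E → no match
F → match

F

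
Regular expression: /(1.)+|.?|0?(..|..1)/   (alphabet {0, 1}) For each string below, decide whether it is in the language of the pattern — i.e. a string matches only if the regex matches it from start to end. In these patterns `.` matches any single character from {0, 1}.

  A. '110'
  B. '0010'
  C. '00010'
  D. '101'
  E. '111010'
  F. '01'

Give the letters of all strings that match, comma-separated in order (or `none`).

D, E, F

A. '110' → no match
B. '0010' → no match
C. '00010' → no match
D. '101' → match
E. '111010' → match
F. '01' → match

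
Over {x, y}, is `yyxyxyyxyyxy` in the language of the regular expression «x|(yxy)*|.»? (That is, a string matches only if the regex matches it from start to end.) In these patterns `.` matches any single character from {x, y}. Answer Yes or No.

No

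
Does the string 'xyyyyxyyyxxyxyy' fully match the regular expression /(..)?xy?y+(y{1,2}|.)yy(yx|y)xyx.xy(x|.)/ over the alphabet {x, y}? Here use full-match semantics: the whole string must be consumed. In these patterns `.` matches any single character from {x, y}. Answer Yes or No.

No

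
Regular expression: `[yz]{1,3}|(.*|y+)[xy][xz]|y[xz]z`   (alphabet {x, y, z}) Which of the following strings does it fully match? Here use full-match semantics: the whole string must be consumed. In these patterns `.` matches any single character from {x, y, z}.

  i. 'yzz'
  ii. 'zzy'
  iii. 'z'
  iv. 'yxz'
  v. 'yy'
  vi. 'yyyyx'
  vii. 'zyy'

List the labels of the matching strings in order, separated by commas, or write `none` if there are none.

i → match
ii → match
iii → match
iv → match
v → match
vi → match
vii → match

i, ii, iii, iv, v, vi, vii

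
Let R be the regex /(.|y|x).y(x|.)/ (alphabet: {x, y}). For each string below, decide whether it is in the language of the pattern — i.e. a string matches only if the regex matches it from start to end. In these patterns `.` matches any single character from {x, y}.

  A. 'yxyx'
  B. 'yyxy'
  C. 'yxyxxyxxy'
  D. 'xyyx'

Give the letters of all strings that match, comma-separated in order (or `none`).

A, D

A. 'yxyx' → match
B. 'yyxy' → no match
C. 'yxyxxyxxy' → no match
D. 'xyyx' → match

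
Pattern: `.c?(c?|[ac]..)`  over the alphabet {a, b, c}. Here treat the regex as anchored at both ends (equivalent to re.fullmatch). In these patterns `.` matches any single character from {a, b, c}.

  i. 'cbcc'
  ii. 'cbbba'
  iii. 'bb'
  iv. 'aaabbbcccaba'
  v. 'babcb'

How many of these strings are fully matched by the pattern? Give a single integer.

i. 'cbcc' → no match
ii. 'cbbba' → no match
iii. 'bb' → no match
iv. 'aaabbbcccaba' → no match
v. 'babcb' → no match
Total matched: 0

0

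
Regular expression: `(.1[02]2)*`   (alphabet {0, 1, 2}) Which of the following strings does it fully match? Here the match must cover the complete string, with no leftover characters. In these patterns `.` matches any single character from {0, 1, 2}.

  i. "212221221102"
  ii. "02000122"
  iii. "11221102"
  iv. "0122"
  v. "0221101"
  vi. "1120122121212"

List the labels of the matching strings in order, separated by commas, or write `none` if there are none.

i, iii, iv

i. "212221221102" → match
ii. "02000122" → no match
iii. "11221102" → match
iv. "0122" → match
v. "0221101" → no match
vi → no match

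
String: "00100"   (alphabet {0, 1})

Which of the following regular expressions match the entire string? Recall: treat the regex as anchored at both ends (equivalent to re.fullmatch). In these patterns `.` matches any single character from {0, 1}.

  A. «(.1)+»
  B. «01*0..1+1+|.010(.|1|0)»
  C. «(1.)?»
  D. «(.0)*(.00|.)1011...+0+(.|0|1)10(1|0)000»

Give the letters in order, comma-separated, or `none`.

B

A → no match — must end with "1"
B → match
C → no match
D → no match — must end with "000"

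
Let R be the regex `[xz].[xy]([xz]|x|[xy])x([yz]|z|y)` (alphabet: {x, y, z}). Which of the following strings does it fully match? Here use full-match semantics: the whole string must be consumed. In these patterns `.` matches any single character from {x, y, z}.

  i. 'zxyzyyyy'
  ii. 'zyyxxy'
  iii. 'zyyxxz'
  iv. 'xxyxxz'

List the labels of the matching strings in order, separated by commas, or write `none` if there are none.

i → no match
ii → match
iii → match
iv → match

ii, iii, iv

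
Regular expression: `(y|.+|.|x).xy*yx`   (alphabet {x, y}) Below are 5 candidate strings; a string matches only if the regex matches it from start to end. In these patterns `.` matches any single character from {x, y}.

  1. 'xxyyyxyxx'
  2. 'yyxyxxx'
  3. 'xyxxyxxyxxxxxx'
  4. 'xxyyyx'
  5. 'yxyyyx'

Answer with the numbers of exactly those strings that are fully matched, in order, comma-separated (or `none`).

none

1 → no match — must end with 'yx'
2 → no match — must end with 'yx'
3 → no match — must end with 'yx'
4 → no match
5 → no match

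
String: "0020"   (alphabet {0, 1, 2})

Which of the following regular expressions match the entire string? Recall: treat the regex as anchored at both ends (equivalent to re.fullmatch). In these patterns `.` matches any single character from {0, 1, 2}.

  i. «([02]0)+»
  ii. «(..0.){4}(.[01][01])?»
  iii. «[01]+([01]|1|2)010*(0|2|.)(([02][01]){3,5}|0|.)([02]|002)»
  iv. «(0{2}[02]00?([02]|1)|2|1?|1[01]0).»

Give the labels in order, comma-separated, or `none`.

i → match
ii → no match
iii → no match
iv → no match

i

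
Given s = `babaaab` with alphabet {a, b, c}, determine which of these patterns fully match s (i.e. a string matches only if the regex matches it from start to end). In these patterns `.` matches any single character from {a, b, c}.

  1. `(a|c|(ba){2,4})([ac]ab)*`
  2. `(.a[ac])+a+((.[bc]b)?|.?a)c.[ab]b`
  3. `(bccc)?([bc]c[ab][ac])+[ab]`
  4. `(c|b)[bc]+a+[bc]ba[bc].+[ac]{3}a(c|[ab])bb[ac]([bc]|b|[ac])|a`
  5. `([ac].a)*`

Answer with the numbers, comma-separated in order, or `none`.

1

1 → match
2 → no match
3 → no match
4 → no match
5 → no match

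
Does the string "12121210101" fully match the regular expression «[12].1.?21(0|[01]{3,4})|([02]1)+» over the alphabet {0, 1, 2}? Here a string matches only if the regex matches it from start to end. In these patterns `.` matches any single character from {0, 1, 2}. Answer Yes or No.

No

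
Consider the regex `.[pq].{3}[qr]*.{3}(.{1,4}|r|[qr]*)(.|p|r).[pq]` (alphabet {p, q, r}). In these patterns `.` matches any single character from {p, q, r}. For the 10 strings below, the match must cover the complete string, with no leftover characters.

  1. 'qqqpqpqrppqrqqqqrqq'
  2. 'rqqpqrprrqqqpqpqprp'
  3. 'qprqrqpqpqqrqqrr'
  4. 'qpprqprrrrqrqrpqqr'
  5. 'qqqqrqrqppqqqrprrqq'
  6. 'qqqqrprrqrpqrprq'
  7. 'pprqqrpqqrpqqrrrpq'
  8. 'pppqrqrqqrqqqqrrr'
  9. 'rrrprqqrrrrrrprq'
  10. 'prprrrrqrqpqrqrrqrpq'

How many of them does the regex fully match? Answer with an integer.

0

1 → no match
2 → no match
3 → no match
4 → no match
5 → no match
6 → no match
7 → no match
8 → no match
9 → no match
10 → no match
Total matched: 0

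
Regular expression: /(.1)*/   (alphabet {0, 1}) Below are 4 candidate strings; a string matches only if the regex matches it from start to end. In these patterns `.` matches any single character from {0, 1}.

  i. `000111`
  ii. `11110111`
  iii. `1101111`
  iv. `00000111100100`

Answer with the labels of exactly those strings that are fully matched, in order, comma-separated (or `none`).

ii

i → no match
ii → match
iii → no match
iv → no match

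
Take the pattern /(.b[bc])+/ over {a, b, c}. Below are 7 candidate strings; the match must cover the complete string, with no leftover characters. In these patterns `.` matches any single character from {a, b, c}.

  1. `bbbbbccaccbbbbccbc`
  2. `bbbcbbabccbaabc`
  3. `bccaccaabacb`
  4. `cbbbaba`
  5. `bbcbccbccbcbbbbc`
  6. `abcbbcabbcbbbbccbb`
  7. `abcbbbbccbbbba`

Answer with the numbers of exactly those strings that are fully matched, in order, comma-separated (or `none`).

1 → no match
2 → no match
3. `bccaccaabacb` → no match
4. `cbbbaba` → no match
5 → no match
6 → match
7 → no match

6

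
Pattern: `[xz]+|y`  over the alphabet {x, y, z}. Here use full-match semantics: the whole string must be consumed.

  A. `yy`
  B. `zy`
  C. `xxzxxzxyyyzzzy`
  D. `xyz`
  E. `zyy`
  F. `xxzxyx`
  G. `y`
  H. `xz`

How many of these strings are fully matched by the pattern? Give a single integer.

2

A → no match
B → no match
C → no match
D → no match
E → no match
F → no match
G → match
H → match
Total matched: 2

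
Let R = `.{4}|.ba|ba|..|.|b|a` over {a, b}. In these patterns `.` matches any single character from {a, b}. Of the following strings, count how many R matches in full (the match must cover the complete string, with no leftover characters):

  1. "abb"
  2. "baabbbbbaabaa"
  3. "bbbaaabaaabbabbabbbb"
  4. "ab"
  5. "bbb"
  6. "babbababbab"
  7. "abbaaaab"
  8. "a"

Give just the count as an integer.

2

1 → no match
2 → no match
3 → no match
4 → match
5 → no match
6 → no match
7 → no match
8 → match
Total matched: 2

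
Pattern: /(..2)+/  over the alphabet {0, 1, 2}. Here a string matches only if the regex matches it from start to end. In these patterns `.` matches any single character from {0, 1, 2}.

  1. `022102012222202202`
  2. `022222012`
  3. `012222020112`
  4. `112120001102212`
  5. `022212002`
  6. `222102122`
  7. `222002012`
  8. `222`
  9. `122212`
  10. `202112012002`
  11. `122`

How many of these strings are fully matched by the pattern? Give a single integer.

1 → match
2 → match
3 → no match
4 → no match
5 → match
6 → match
7 → match
8 → match
9 → match
10 → match
11 → match
Total matched: 9

9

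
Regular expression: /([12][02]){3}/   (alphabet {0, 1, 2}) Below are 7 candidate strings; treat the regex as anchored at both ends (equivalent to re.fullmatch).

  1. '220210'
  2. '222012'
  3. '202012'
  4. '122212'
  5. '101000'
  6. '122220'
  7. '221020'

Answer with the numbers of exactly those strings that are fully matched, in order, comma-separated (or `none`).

1 → no match
2 → match
3 → match
4 → match
5 → no match
6 → match
7 → match

2, 3, 4, 6, 7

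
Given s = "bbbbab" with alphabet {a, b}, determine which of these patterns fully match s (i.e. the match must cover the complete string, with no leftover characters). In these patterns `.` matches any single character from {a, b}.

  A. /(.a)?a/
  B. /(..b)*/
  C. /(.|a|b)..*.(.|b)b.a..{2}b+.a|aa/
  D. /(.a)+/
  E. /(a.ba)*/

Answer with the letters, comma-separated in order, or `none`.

B

A → no match — must end with "a"
B → match
C → no match
D → no match — must end with "a"
E → no match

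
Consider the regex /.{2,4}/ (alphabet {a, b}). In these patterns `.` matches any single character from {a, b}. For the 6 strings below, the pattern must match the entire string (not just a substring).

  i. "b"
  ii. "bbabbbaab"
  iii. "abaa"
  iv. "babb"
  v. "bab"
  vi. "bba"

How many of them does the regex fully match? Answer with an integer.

i → no match
ii → no match
iii → match
iv → match
v → match
vi → match
Total matched: 4

4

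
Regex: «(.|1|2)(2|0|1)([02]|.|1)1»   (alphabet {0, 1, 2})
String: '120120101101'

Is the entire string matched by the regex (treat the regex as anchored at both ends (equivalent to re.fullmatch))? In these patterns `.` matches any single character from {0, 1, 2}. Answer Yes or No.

No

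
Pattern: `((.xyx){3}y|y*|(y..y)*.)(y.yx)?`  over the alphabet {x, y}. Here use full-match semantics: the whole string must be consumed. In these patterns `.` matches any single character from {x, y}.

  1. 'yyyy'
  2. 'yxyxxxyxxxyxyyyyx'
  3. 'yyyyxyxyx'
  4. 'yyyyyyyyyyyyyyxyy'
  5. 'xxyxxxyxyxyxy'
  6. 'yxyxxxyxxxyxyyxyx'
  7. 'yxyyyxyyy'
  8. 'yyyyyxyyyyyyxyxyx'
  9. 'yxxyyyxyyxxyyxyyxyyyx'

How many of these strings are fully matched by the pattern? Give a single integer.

9

1. 'yyyy' → match
2 → match
3. 'yyyyxyxyx' → match
4 → match
5 → match
6 → match
7. 'yxyyyxyyy' → match
8 → match
9 → match
Total matched: 9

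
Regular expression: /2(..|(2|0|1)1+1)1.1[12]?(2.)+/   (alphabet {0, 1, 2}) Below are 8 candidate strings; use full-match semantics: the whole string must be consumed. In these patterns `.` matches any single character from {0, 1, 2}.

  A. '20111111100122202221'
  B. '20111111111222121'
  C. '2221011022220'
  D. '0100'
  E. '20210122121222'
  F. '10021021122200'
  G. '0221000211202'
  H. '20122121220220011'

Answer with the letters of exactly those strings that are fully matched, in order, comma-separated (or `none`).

A → no match
B → match
C → no match
D → no match — must start with '2'
E → no match
F → no match — must start with '2'
G → no match — must start with '2'
H → no match

B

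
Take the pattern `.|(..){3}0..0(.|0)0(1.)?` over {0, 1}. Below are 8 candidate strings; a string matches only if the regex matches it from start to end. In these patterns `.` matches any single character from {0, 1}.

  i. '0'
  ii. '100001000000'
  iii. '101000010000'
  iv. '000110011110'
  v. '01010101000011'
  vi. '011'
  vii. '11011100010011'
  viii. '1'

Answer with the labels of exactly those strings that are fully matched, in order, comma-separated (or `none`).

i, ii, iii, v, viii

i → match
ii → match
iii → match
iv → no match
v → match
vi → no match
vii → no match
viii → match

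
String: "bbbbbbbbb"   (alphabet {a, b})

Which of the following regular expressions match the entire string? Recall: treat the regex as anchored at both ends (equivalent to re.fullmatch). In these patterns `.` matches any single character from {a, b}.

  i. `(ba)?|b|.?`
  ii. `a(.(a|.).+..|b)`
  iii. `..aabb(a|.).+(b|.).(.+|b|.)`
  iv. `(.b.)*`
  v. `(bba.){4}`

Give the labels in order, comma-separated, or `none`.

i → no match
ii → no match — must start with "a"
iii → no match
iv → match
v → no match — must start with "bba"

iv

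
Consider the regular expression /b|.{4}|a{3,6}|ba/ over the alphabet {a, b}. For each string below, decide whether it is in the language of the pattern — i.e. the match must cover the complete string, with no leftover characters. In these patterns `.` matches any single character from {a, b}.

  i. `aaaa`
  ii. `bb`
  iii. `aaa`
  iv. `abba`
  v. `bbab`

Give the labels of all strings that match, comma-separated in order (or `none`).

i → match
ii → no match
iii → match
iv → match
v → match

i, iii, iv, v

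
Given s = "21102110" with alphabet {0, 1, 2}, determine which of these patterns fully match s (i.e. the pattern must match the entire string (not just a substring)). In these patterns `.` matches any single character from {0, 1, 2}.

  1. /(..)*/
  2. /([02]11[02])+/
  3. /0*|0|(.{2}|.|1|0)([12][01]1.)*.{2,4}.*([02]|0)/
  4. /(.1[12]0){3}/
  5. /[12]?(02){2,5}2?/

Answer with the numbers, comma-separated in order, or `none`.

1, 2, 3

1 → match
2 → match
3 → match
4 → no match
5 → no match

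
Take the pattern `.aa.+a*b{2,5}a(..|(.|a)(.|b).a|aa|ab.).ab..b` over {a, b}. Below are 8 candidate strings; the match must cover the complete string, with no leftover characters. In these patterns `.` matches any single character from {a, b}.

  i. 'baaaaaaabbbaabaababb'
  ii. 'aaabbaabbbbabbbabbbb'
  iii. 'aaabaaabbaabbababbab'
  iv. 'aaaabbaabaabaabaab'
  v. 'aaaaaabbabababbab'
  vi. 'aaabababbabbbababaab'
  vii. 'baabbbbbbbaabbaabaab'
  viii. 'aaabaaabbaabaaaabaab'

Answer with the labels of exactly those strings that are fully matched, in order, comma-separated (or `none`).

i → match
ii → match
iii → match
iv → no match
v → match
vi → match
vii → match
viii → match

i, ii, iii, v, vi, vii, viii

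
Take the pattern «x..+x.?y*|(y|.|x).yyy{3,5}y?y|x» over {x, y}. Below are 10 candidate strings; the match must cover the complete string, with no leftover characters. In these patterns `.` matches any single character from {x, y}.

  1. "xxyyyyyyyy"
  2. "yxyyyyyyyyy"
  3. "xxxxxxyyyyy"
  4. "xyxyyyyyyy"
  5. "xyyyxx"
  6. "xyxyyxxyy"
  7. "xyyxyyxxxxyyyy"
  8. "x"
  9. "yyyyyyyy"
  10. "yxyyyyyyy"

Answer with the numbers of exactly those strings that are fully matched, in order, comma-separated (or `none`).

1, 2, 3, 5, 6, 7, 8, 9, 10

1 → match
2 → match
3 → match
4 → no match
5 → match
6 → match
7 → match
8 → match
9 → match
10 → match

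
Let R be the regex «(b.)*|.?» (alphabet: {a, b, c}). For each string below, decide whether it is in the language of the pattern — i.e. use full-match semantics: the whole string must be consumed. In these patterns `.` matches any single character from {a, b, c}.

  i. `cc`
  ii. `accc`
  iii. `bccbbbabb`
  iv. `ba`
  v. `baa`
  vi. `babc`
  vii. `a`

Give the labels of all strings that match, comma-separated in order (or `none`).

iv, vi, vii

i → no match
ii → no match
iii → no match
iv → match
v → no match
vi → match
vii → match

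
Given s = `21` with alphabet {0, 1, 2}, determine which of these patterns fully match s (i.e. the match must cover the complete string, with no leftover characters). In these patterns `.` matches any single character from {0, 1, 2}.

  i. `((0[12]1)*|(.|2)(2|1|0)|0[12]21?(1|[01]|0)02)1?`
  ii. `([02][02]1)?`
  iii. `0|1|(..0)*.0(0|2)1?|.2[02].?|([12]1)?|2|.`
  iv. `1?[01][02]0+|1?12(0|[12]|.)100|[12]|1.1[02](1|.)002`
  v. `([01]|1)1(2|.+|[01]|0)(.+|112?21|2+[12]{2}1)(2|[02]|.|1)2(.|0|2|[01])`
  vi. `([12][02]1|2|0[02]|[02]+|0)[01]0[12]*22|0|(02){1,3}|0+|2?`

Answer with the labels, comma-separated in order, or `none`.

i → match
ii → no match
iii → match
iv → no match
v → no match
vi → no match

i, iii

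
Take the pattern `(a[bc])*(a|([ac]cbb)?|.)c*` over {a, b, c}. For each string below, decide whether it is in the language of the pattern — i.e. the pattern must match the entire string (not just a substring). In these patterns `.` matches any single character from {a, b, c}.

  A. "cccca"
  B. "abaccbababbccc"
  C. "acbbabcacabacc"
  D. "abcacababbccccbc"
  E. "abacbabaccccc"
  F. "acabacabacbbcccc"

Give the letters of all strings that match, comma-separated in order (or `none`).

F

A → no match
B → no match
C → no match
D → no match
E → no match
F → match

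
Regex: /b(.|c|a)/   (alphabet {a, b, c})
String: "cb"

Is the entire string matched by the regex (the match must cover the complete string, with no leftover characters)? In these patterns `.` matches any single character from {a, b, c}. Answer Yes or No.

No

Every match must start with "b", but "cb" does not.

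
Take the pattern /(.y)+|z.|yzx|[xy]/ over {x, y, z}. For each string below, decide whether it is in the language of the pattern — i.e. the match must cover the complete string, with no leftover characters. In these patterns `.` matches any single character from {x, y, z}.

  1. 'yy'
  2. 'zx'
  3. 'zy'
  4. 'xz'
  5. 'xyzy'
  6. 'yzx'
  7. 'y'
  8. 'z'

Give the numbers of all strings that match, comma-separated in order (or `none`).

1 → match
2 → match
3 → match
4 → no match
5 → match
6 → match
7 → match
8 → no match

1, 2, 3, 5, 6, 7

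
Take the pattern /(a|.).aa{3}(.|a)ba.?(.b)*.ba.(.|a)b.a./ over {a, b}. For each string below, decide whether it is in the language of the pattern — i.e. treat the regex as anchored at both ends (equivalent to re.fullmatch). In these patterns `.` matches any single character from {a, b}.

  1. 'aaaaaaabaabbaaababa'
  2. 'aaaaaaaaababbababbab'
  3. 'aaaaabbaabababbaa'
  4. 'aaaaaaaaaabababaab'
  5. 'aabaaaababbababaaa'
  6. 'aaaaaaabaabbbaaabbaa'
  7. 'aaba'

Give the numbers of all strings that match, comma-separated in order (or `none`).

1 → no match
2 → no match
3 → no match
4 → no match
5 → no match
6 → match
7 → no match

6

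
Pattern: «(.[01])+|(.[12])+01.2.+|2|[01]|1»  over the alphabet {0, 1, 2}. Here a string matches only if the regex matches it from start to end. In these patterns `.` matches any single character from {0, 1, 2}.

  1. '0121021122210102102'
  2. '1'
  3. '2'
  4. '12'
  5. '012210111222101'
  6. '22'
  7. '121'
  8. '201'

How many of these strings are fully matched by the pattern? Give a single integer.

1 → match
2 → match
3 → match
4 → no match
5 → no match
6 → no match
7 → no match
8 → no match
Total matched: 3

3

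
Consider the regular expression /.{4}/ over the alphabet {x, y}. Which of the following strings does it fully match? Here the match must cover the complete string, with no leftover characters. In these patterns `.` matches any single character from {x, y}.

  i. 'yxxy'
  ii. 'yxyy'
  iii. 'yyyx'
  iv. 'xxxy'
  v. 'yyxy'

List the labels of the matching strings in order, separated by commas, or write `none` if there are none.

i, ii, iii, iv, v

i. 'yxxy' → match
ii. 'yxyy' → match
iii. 'yyyx' → match
iv. 'xxxy' → match
v. 'yyxy' → match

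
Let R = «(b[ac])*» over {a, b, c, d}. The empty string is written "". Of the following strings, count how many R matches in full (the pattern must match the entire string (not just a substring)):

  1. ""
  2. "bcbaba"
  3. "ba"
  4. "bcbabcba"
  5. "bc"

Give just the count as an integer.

5

1. "" → match
2. "bcbaba" → match
3. "ba" → match
4. "bcbabcba" → match
5. "bc" → match
Total matched: 5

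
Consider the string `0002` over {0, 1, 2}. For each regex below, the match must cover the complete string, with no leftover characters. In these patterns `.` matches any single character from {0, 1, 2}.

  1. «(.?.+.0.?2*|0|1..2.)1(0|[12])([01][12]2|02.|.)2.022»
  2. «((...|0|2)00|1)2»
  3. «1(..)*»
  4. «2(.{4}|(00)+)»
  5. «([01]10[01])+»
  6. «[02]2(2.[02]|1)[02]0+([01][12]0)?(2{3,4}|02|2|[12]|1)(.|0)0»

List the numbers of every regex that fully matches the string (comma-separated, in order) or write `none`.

1 → no match — must end with `022`
2 → match
3 → no match — must start with `1`
4 → no match — must start with `2`
5 → no match
6 → no match — must end with `0`

2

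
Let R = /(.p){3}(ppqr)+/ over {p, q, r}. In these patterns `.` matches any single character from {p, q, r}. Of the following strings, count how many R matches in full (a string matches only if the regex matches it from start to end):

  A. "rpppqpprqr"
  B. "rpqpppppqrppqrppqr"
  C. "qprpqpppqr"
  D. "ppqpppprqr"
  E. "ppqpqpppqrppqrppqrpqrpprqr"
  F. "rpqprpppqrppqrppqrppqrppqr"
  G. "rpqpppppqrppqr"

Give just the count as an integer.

A → no match — must end with "ppqr"
B → match
C → match
D → no match — must end with "ppqr"
E → no match — must end with "ppqr"
F → match
G → match
Total matched: 4

4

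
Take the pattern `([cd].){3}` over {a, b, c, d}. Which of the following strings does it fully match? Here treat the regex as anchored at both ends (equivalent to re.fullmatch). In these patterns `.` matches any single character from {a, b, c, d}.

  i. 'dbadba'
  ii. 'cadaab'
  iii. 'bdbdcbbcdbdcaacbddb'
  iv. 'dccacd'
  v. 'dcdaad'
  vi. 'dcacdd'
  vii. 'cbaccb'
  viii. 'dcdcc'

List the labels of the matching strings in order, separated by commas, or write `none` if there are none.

i. 'dbadba' → no match
ii. 'cadaab' → no match
iii → no match
iv. 'dccacd' → match
v. 'dcdaad' → no match
vi. 'dcacdd' → no match
vii. 'cbaccb' → no match
viii. 'dcdcc' → no match

iv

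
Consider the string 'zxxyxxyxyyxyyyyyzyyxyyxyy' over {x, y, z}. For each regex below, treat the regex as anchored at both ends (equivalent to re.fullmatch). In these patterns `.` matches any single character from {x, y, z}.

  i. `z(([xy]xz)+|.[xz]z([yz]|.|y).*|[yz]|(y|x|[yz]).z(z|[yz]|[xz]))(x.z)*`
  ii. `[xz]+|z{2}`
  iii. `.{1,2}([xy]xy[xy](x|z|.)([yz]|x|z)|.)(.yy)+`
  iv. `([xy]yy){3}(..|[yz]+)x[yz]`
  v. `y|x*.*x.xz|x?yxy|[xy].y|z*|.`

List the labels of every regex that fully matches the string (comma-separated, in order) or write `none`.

iii

i → no match
ii → no match
iii → match
iv → no match
v → no match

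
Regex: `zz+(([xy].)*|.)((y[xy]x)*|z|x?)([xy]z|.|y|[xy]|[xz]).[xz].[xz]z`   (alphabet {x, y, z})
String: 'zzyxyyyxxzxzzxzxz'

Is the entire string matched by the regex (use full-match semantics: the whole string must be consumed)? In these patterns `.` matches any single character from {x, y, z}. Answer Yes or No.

Yes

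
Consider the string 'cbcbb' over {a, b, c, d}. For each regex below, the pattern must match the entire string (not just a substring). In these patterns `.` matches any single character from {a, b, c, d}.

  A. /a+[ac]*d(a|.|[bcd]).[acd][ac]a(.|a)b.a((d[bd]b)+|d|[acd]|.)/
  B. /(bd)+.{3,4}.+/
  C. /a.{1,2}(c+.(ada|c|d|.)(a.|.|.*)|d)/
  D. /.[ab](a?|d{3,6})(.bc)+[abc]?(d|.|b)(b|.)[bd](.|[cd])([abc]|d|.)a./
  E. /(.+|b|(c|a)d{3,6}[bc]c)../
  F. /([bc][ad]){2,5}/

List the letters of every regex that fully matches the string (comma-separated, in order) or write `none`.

A → no match — must start with 'a'
B → no match — must start with 'bd'
C → no match — must start with 'a'
D → no match
E → match
F → no match

E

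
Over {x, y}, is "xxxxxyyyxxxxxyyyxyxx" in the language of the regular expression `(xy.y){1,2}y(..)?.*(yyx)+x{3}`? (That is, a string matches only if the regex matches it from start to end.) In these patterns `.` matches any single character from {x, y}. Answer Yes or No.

Every match must start with "xy", but "xxxxxyyyxxxxxyyyxyxx" does not.

No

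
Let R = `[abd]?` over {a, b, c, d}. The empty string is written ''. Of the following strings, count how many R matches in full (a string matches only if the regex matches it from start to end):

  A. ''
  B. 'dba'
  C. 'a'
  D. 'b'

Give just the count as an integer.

3

A → match
B → no match
C → match
D → match
Total matched: 3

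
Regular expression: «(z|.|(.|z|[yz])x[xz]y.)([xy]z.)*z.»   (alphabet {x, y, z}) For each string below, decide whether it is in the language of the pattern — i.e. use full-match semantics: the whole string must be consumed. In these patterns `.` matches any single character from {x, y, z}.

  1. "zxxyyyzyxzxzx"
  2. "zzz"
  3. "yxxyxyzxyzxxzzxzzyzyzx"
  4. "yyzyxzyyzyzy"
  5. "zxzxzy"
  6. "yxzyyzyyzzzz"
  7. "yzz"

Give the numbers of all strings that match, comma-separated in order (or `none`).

1, 2, 3, 4, 5, 6, 7

1 → match
2. "zzz" → match
3 → match
4. "yyzyxzyyzyzy" → match
5. "zxzxzy" → match
6. "yxzyyzyyzzzz" → match
7. "yzz" → match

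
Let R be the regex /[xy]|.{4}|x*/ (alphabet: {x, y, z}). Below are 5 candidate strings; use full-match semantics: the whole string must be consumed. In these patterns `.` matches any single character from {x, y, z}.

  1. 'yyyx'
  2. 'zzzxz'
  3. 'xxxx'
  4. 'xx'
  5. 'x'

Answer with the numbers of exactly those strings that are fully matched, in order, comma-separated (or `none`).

1, 3, 4, 5

1 → match
2 → no match
3 → match
4 → match
5 → match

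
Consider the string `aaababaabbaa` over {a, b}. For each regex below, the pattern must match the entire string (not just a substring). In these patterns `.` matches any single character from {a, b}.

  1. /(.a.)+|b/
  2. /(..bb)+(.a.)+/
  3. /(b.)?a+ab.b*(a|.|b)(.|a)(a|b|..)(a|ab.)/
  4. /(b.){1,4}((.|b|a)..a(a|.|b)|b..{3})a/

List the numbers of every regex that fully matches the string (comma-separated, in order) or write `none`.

1

1 → match
2 → no match
3 → no match
4 → no match — must start with `b`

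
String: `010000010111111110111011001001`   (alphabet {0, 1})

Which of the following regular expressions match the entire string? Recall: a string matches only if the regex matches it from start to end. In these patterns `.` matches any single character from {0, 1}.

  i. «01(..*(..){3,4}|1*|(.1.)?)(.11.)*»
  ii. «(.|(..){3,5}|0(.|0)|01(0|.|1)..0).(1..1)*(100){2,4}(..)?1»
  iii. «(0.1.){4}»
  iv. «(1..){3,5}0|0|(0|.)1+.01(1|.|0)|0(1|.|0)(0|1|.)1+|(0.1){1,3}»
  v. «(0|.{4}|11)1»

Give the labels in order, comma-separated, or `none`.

i, ii

i → match
ii → match
iii → no match
iv → no match
v → no match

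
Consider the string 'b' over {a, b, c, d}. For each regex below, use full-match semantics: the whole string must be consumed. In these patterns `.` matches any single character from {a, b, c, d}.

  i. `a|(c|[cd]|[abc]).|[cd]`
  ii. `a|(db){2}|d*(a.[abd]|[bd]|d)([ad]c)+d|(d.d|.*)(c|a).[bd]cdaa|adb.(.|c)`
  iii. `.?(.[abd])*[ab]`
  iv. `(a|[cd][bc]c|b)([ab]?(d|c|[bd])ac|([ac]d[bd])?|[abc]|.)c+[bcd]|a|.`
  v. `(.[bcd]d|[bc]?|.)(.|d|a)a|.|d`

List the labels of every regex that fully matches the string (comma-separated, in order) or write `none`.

i → no match
ii → no match
iii → match
iv → match
v → match

iii, iv, v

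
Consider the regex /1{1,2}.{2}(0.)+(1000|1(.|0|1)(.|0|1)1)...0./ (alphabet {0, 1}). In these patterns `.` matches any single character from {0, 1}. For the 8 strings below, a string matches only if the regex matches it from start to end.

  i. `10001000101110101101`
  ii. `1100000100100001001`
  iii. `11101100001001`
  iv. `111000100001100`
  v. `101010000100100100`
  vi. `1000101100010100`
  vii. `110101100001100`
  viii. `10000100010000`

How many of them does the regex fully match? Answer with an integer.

i → match
ii → match
iii → match
iv → match
v → match
vi → match
vii → match
viii → match
Total matched: 8

8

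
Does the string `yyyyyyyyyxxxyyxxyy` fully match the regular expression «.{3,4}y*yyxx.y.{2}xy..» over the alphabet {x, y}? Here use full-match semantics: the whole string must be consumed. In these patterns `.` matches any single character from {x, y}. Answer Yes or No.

No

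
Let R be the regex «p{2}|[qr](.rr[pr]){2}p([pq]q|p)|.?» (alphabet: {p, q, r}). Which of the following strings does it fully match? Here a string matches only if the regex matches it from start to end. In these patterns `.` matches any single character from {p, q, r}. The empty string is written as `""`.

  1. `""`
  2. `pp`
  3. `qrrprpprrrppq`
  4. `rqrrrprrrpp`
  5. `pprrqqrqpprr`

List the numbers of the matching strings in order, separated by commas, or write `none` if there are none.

1, 2, 4

1 → match
2 → match
3 → no match
4 → match
5 → no match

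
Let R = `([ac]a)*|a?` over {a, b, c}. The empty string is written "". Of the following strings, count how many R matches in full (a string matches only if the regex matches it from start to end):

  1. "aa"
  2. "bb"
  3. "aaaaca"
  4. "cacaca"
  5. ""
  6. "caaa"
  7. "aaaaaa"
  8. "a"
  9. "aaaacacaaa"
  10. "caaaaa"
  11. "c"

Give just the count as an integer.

1 → match
2 → no match
3 → match
4 → match
5 → match
6 → match
7 → match
8 → match
9 → match
10 → match
11 → no match
Total matched: 9

9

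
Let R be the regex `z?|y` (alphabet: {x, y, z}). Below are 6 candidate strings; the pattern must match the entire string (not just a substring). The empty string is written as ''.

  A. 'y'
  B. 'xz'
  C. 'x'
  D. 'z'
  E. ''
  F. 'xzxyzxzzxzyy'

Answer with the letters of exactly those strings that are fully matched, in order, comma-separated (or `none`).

A, D, E

A → match
B → no match
C → no match
D → match
E → match
F → no match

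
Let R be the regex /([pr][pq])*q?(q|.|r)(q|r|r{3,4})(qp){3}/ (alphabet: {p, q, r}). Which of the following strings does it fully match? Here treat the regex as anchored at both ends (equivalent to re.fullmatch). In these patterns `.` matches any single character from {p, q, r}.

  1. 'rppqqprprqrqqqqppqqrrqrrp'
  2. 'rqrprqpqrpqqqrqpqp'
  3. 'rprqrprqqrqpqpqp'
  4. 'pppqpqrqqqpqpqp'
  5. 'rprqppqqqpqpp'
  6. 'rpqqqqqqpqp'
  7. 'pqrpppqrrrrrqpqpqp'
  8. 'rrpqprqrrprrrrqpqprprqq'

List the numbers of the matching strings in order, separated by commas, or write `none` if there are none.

3, 7

1 → no match — must end with 'qp'
2 → no match
3 → match
4 → no match
5 → no match — must end with 'qp'
6 → no match
7 → match
8 → no match — must end with 'qp'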